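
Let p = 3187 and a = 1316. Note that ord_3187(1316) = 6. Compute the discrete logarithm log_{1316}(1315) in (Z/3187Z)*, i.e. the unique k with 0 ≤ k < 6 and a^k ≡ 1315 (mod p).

2

Successive powers of 1316 modulo 3187:
  1316^0=1  1316^1=1316  1316^2=1315
So 1316^2 ≡ 1315 (mod 3187), giving k = 2.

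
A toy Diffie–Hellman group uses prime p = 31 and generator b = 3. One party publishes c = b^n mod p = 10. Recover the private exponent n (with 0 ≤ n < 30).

14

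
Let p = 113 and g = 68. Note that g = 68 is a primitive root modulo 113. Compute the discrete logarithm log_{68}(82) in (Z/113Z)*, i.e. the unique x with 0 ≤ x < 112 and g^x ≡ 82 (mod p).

50

Baby-step giant-step with m = ceil(sqrt(112)) = 11.
Baby table (68^j mod 113 for j=0..10):
  0:1  1:68  2:104  3:66  4:81  5:84  6:62  7:35
  8:7  9:24  10:50
Giant step factor: 68^(-11) ≡ 34 (mod 113).
Scan 82·34^i mod 113 for i = 0, 1, …:
  i=0: 82   i=1: 76   i=2: 98   i=3: 55
  i=4: 62
Match at i=4, j=6: x = 4·11 + 6 = 50.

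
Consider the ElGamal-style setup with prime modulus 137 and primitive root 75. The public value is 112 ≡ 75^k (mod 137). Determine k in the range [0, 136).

Baby-step giant-step with m = ceil(sqrt(136)) = 12.
Baby table (75^j mod 137 for j=0..11):
  0:1  1:75  2:8  3:52  4:64  5:5  6:101  7:40
  8:123  9:46  10:25  11:94
Giant step factor: 75^(-12) ≡ 87 (mod 137).
Scan 112·87^i mod 137 for i = 0, 1, …:
  i=0: 112   i=1: 17   i=2: 109   i=3: 30
  i=4: 7   i=5: 61   i=6: 101
Match at i=6, j=6: k = 6·12 + 6 = 78.

78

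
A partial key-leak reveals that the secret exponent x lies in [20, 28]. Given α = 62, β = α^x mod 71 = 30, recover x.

20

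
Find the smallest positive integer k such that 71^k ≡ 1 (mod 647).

646

The order of 71 must divide p − 1 = 646 = 2 · 17 · 19.
Divisors: 1, 2, 17, 19, 34, 38, 323, 646.
Check each in increasing order: 71^1 ≡ 71;  71^2 ≡ 512;  71^17 ≡ 155;  71^19 ≡ 426;  71^34 ≡ 86;  71^38 ≡ 316;  71^323 ≡ 646;  71^646 ≡ 1.
Smallest exponent giving 1 is 646.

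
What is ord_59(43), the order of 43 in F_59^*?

The order of 43 must divide p − 1 = 58 = 2 · 29.
Divisors: 1, 2, 29, 58.
Check each in increasing order: 43^1 ≡ 43;  43^2 ≡ 20;  43^29 ≡ 58;  43^58 ≡ 1.
Smallest exponent giving 1 is 58.

58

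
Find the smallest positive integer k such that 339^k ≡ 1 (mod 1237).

412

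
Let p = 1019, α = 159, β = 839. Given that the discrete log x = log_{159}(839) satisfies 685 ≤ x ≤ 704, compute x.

Compute 159^685 mod 1019 = 839, then multiply by 159 repeatedly:
  159^685=839
Found 839 at exponent 685.

685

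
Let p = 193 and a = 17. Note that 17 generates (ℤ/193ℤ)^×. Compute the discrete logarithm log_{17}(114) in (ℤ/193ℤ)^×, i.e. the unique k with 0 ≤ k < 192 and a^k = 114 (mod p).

89

Baby-step giant-step with m = ceil(sqrt(192)) = 14.
Baby table (17^j mod 193 for j=0..13):
  0:1  1:17  2:96  3:88  4:145  5:149  6:24  7:22
  8:181  9:182  10:6  11:102  12:190  13:142
Giant step factor: 17^(-14) ≡ 65 (mod 193).
Scan 114·65^i mod 193 for i = 0, 1, …:
  i=0: 114   i=1: 76   i=2: 115   i=3: 141
  i=4: 94   i=5: 127   i=6: 149
Match at i=6, j=5: k = 6·14 + 5 = 89.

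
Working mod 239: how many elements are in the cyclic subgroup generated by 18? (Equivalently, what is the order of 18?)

The order of 18 must divide p − 1 = 238 = 2 · 7 · 17.
Divisors: 1, 2, 7, 14, 17, 34, 119, 238.
Check each in increasing order: 18^1 ≡ 18;  18^2 ≡ 85;  18^7 ≡ 22;  18^14 ≡ 6;  18^17 ≡ 98;  18^34 ≡ 44;  18^119 ≡ 1.
Smallest exponent giving 1 is 119.

119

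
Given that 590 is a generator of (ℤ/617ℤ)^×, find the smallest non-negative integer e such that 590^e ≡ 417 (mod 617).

334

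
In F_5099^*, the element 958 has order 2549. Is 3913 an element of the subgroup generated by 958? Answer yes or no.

no

3913 ∈ ⟨958⟩ iff 3913^2549 ≡ 1 (mod 5099), since |⟨958⟩| = 2549.
3913^2549 mod 5099 = 5098.
Since 5098 ≠ 1, 3913 does not lie in the subgroup.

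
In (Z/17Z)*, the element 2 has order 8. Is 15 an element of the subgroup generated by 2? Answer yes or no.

yes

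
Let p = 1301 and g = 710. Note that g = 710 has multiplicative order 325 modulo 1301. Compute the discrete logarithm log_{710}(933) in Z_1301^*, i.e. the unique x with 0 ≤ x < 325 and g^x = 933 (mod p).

253

Baby-step giant-step with m = ceil(sqrt(325)) = 19.
Baby table (710^j mod 1301 for j=0..18):
  0:1  1:710  2:613  3:696  4:1081  5:1221  6:444  7:398
  8:263  9:687  10:1196  11:908  12:685  13:1077  14:983  15:594
  16:216  17:1143  18:1007
Giant step factor: 710^(-19) ≡ 406 (mod 1301).
Scan 933·406^i mod 1301 for i = 0, 1, …:
  i=0: 933   i=1: 207   i=2: 778   i=3: 1026
  i=4: 236   i=5: 843   i=6: 95   i=7: 841
  i=8: 584   i=9: 322   i=10: 632   i=11: 295
  i=12: 78   i=13: 444
Match at i=13, j=6: x = 13·19 + 6 = 253.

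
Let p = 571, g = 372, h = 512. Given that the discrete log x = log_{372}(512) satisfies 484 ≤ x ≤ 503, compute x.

495

Compute 372^484 mod 571 = 441, then multiply by 372 repeatedly:
  372^484=441  372^485=175  372^486=6  372^487=519  372^488=70
  372^489=345  372^490=436  372^491=28  372^492=138  372^493=517
  372^494=468  372^495=512
Found 512 at exponent 495.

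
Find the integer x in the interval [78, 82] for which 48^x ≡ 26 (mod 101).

79

Compute 48^78 mod 101 = 30, then multiply by 48 repeatedly:
  48^78=30  48^79=26
Found 26 at exponent 79.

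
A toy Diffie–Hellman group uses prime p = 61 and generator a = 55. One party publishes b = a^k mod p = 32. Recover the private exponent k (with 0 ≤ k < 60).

5

Successive powers of 55 modulo 61:
  55^0=1  55^1=55  55^2=36  55^3=28  55^4=15  55^5=32
So 55^5 ≡ 32 (mod 61), giving k = 5.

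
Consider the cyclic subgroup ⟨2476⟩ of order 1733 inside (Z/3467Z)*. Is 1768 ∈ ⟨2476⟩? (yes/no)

no

1768 ∈ ⟨2476⟩ iff 1768^1733 ≡ 1 (mod 3467), since |⟨2476⟩| = 1733.
1768^1733 mod 3467 = 3466.
Since 3466 ≠ 1, 1768 does not lie in the subgroup.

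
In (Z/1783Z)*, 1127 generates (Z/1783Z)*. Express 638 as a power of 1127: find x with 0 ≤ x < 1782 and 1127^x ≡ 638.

Baby-step giant-step with m = ceil(sqrt(1782)) = 43.
Baby table (1127^j mod 1783 for j=0..42):
  0:1  1:1127  2:633  3:191  4:1297  5:1442  6:821  7:1673
  8:840  9:1690  10:386  11:1753  12:67  13:623  14:1402  15:316
  16:1315  17:332  18:1517  19:1545  20:1007  21:901  22:900  23:1556
  24:923  25:732  26:1218  27:1559  28:738  29:848  30:8  31:101
  32:1498  33:1528  34:1461  35:838  36:1219  37:903  38:1371  39:1039
  40:1305  41:1543  42:536
Giant step factor: 1127^(-43) ≡ 1231 (mod 1783).
Scan 638·1231^i mod 1783 for i = 0, 1, …:
  i=0: 638   i=1: 858   i=2: 662   i=3: 91
  i=4: 1475   i=5: 631   i=6: 1156   i=7: 202
  i=8: 825   i=9: 1048     …   i=34: 270
  i=35: 732
Match at i=35, j=25: x = 35·43 + 25 = 1530.

1530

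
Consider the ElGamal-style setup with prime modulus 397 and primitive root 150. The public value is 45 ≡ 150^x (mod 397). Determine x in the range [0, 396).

395

Baby-step giant-step with m = ceil(sqrt(396)) = 20.
Baby table (150^j mod 397 for j=0..19):
  0:1  1:150  2:268  3:103  4:364  5:211  6:287  7:174
  8:295  9:183  10:57  11:213  12:190  13:313  14:104  15:117
  16:82  17:390  18:141  19:109
Giant step factor: 150^(-20) ≡ 310 (mod 397).
Scan 45·310^i mod 397 for i = 0, 1, …:
  i=0: 45   i=1: 55   i=2: 376   i=3: 239
  i=4: 248   i=5: 259   i=6: 96   i=7: 382
  i=8: 114   i=9: 7     …   i=18: 204
  i=19: 117
Match at i=19, j=15: x = 19·20 + 15 = 395.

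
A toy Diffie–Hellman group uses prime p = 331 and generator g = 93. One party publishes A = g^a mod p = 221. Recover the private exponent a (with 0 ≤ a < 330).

109

Baby-step giant-step with m = ceil(sqrt(330)) = 19.
Baby table (93^j mod 331 for j=0..18):
  0:1  1:93  2:43  3:27  4:194  5:168  6:67  7:273
  8:233  9:154  10:89  11:2  12:186  13:86  14:54  15:57
  16:5  17:134  18:215
Giant step factor: 93^(-19) ≡ 255 (mod 331).
Scan 221·255^i mod 331 for i = 0, 1, …:
  i=0: 221   i=1: 85   i=2: 160   i=3: 87
  i=4: 8   i=5: 54
Match at i=5, j=14: a = 5·19 + 14 = 109.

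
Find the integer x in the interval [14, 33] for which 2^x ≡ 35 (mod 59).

Compute 2^14 mod 59 = 41, then multiply by 2 repeatedly:
  2^14=41  2^15=23  2^16=46  2^17=33  2^18=7
  2^19=14  2^20=28  2^21=56  2^22=53  2^23=47
  2^24=35
Found 35 at exponent 24.

24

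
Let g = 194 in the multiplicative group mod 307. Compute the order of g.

The order of 194 must divide p − 1 = 306 = 2 · 3^2 · 17.
Divisors: 1, 2, 3, 6, 9, 17, 18, 34, 51, 102, 153, 306.
Check each in increasing order: 194^1 ≡ 194;  194^2 ≡ 182;  194^3 ≡ 3;  194^6 ≡ 9;  194^9 ≡ 27;  194^17 ≡ 18;  194^18 ≡ 115;  194^34 ≡ 17;  194^51 ≡ 306;  194^102 ≡ 1.
Smallest exponent giving 1 is 102.

102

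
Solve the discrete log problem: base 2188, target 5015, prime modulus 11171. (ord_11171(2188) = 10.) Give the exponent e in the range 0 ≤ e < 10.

Successive powers of 2188 modulo 11171:
  2188^0=1  2188^1=2188  2188^2=6156  2188^3=8273  2188^4=4304  2188^5=11170
  2188^6=8983  2188^7=5015
So 2188^7 ≡ 5015 (mod 11171), giving e = 7.

7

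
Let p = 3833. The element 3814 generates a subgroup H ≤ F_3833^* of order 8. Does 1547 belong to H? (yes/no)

⟨3814⟩ has order 8; its elements mod 3833 are {1, 19, 361, 807, 3026, 3472, 3814, 3832}.
1547 is not in this set.

no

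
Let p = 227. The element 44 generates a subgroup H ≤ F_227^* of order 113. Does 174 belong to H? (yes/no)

174 ∈ ⟨44⟩ iff 174^113 ≡ 1 (mod 227), since |⟨44⟩| = 113.
174^113 mod 227 = 226.
Since 226 ≠ 1, 174 does not lie in the subgroup.

no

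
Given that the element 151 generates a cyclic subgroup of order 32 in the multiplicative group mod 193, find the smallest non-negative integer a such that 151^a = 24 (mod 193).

3

Successive powers of 151 modulo 193:
  151^0=1  151^1=151  151^2=27  151^3=24
So 151^3 ≡ 24 (mod 193), giving a = 3.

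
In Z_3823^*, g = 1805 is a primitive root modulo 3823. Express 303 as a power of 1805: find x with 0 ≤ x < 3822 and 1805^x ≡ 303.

1266

Baby-step giant-step with m = ceil(sqrt(3822)) = 62.
Baby table (1805^j mod 3823 for j=0..61):
  0:1  1:1805  2:829  3:1552  4:2924  5:2080  6:214  7:147
  8:1548  9:3350  10:2587  11:1652  12:3743  13:874  14:2494  15:1999
  16:3106  17:1812  18:1995  19:3532  20:2319  21:3433  22:3305  23:1645
  24:2577  25:2717  26:3099  27:646  28:15  29:314  30:966  31:342
  32:1807  33:616  34:3210  35:2205  36:282  37:551  38:575  39:1842
  40:2623  41:1641  42:3003  43:3224  44:714  45:419  46:3164  47:3281
  48:378  49:1796  50:3699  51:1737  52:425  53:2525  54:609  55:2044
  56:225  57:887  58:3021  59:1307  60:344  61:1594
Giant step factor: 1805^(-62) ≡ 2510 (mod 3823).
Scan 303·2510^i mod 3823 for i = 0, 1, …:
  i=0: 303   i=1: 3576   i=2: 3179   i=3: 689
  i=4: 1394   i=5: 895   i=6: 2349   i=7: 924
  i=8: 2502   i=9: 2654     …   i=19: 1337
  i=20: 3099
Match at i=20, j=26: x = 20·62 + 26 = 1266.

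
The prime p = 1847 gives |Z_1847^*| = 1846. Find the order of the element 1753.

923

The order of 1753 must divide p − 1 = 1846 = 2 · 13 · 71.
Divisors: 1, 2, 13, 26, 71, 142, 923, 1846.
Check each in increasing order: 1753^1 ≡ 1753;  1753^2 ≡ 1448;  1753^13 ≡ 1330;  1753^26 ≡ 1321;  1753^71 ≡ 501;  1753^142 ≡ 1656;  1753^923 ≡ 1.
Smallest exponent giving 1 is 923.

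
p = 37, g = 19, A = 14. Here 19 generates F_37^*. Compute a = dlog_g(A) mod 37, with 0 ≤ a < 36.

Successive powers of 19 modulo 37:
  19^0=1  19^1=19  19^2=28  19^3=14
So 19^3 ≡ 14 (mod 37), giving a = 3.

3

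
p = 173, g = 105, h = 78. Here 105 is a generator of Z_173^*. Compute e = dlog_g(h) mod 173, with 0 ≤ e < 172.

Baby-step giant-step with m = ceil(sqrt(172)) = 14.
Baby table (105^j mod 173 for j=0..13):
  0:1  1:105  2:126  3:82  4:133  5:125  6:150  7:7
  8:43  9:17  10:55  11:66  12:10  13:12
Giant step factor: 105^(-14) ≡ 113 (mod 173).
Scan 78·113^i mod 173 for i = 0, 1, …:
  i=0: 78   i=1: 164   i=2: 21   i=3: 124
  i=4: 172   i=5: 60   i=6: 33   i=7: 96
  i=8: 122   i=9: 119   i=10: 126
Match at i=10, j=2: e = 10·14 + 2 = 142.

142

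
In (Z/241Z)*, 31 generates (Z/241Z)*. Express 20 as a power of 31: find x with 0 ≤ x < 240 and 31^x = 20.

218

Baby-step giant-step with m = ceil(sqrt(240)) = 16.
Baby table (31^j mod 241 for j=0..15):
  0:1  1:31  2:238  3:148  4:9  5:38  6:214  7:127
  8:81  9:101  10:239  11:179  12:6  13:186  14:223  15:165
Giant step factor: 31^(-16) ≡ 183 (mod 241).
Scan 20·183^i mod 241 for i = 0, 1, …:
  i=0: 20   i=1: 45   i=2: 41   i=3: 32
  i=4: 72   i=5: 162   i=6: 3   i=7: 67
  i=8: 211   i=9: 53   i=10: 59   i=11: 193
  i=12: 133   i=13: 239
Match at i=13, j=10: x = 13·16 + 10 = 218.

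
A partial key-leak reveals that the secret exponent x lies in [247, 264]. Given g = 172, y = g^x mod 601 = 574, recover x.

Compute 172^247 mod 601 = 337, then multiply by 172 repeatedly:
  172^247=337  172^248=268  172^249=420  172^250=120  172^251=206
  172^252=574
Found 574 at exponent 252.

252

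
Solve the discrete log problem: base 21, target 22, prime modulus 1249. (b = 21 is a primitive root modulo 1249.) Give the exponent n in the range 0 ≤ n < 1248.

249

Baby-step giant-step with m = ceil(sqrt(1248)) = 36.
Baby table (21^j mod 1249 for j=0..35):
  0:1  1:21  2:441  3:518  4:886  5:1120  6:1038  7:565
  8:624  9:614  10:404  11:990  12:806  13:689  14:730  15:342
  16:937  17:942  18:1047  19:754  20:846  21:280  22:884  23:1078
  24:156  25:778  26:101  27:872  28:826  29:1109  30:807  31:710
  32:1171  33:860  34:574  35:813
Giant step factor: 21^(-36) ≡ 375 (mod 1249).
Scan 22·375^i mod 1249 for i = 0, 1, …:
  i=0: 22   i=1: 756   i=2: 1226   i=3: 118
  i=4: 535   i=5: 785   i=6: 860
Match at i=6, j=33: n = 6·36 + 33 = 249.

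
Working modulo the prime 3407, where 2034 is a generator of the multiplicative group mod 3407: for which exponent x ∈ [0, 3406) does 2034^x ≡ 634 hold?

Baby-step giant-step with m = ceil(sqrt(3406)) = 59.
Baby table (2034^j mod 3407 for j=0..58):
  0:1  1:2034  2:1058  3:2155  4:1868  5:707  6:284  7:1873
  8:656  9:2167  10:2427  11:3182  12:2295  13:440  14:2326  15:2168
  16:1054  17:833  18:1043  19:2308  20:3033  21:2452  22:2927  23:1489
  24:3210  25:1328  26:2808  27:1340  28:3367  29:408  30:1971  31:2382
  32:234  33:2383  34:2268  35:34  36:1016  37:1902  38:1723  39:2186
  40:189  41:2842  42:2356  43:1862  44:2131  45:750  46:2571  47:3076
  48:1332  49:723  50:2165  51:1766  52:1066  53:1392  54:111  55:912
  56:1600  57:715  58:2928
Giant step factor: 2034^(-59) ≡ 2614 (mod 3407).
Scan 634·2614^i mod 3407 for i = 0, 1, …:
  i=0: 634   i=1: 1474   i=2: 3126   i=3: 1378
  i=4: 893   i=5: 507   i=6: 3382   i=7: 2790
  i=8: 2080   i=9: 2955     …   i=51: 2488
  i=52: 3076
Match at i=52, j=47: x = 52·59 + 47 = 3115.

3115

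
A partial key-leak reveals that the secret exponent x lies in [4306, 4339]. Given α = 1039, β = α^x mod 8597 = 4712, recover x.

Compute 1039^4306 mod 8597 = 1023, then multiply by 1039 repeatedly:
  1039^4306=1023  1039^4307=5466  1039^4308=5154  1039^4309=7672  1039^4310=1789
  1039^4311=1819  1039^4312=7198  1039^4313=7929  1039^4314=2305  1039^4315=4929
  1039^4316=6016  1039^4317=605  1039^4318=1014  1039^4319=4712
Found 4712 at exponent 4319.

4319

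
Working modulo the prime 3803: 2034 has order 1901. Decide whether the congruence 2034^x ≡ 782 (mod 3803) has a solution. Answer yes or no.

782 ∈ ⟨2034⟩ iff 782^1901 ≡ 1 (mod 3803), since |⟨2034⟩| = 1901.
782^1901 mod 3803 = 3802.
Since 3802 ≠ 1, 782 does not lie in the subgroup.

no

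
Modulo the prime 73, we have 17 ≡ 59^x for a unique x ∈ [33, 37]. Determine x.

Compute 59^33 mod 73 = 17, then multiply by 59 repeatedly:
  59^33=17
Found 17 at exponent 33.

33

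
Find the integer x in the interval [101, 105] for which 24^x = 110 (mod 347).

104

Compute 24^101 mod 347 = 60, then multiply by 24 repeatedly:
  24^101=60  24^102=52  24^103=207  24^104=110
Found 110 at exponent 104.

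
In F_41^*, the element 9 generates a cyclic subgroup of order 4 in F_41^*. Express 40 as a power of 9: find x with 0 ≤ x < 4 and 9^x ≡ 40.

Successive powers of 9 modulo 41:
  9^0=1  9^1=9  9^2=40
So 9^2 ≡ 40 (mod 41), giving x = 2.

2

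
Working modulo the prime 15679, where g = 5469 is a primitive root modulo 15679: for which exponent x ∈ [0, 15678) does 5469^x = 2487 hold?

Baby-step giant-step with m = ceil(sqrt(15678)) = 126.
Baby table (5469^j mod 15679 for j=0..125):
  0:1  1:5469  2:10108  3:12177  4:7300  5:4966  6:3026  7:7849
  8:12758  9:1952  10:13768  11:6634  12:140  13:13068  14:4010  15:11448
  16:2865  17:5364  18:307  19:1330  20:14393  21:6737  22:14682  23:3699
  24:3921  25:10756  26:12635  27:3462  28:9125  29:14047  30:11622  31:13731
  32:8108  33:2440  34:1531  35:453  36:175  37:656  38:12852  39:14310
  40:7501  41:6705  42:12143  43:9502  44:6232  45:12341  46:10513  47:704
  48:8821  49:13445  50:11874  51:12167  52:15326  53:13639  54:6688  55:13244
  56:10135  57:3050  58:13673  59:4486  60:11978  61:820  62:386  63:10048
  64:13296  65:12301  66:11259  67:4038  68:7790  69:3667  70:1382  71:880
  72:14946  73:5047  74:7003  75:11289  76:11318  77:13129  78:8360  79:876
  80:8749  81:11652  82:5332  83:13447  84:7133  85:1025  86:8322  87:12560
  88:941  89:3617  90:10154  91:12887  92:1898  93:664  94:9567  95:1100
  96:10843  97:2389  98:4834  99:2352  100:6308  101:4652  102:10450  103:1095
  104:14856  105:14565  106:6665  107:12889  108:12836  109:5201  110:2563  111:21
  112:5096  113:8441  114:4853  115:12189  116:10212  117:830  118:8039  119:1375
  120:9634  121:6906  122:13882  123:2940  124:7885  125:5815
Giant step factor: 5469^(-126) ≡ 10975 (mod 15679).
Scan 2487·10975^i mod 15679 for i = 0, 1, …:
  i=0: 2487   i=1: 13365   i=2: 3830   i=3: 14530
  i=4: 11320   i=5: 12283   i=6: 13562   i=7: 2203
  i=8: 907   i=9: 13839     …   i=101: 4197
  i=102: 12852
Match at i=102, j=38: x = 102·126 + 38 = 12890.

12890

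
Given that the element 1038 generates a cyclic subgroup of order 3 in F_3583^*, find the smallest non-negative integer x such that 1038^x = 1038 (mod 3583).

Successive powers of 1038 modulo 3583:
  1038^0=1  1038^1=1038
So 1038^1 ≡ 1038 (mod 3583), giving x = 1.

1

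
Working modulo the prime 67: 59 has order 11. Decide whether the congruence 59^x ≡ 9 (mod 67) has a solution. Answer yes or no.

yes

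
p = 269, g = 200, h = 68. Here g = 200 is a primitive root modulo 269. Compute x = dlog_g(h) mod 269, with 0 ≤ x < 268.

Baby-step giant-step with m = ceil(sqrt(268)) = 17.
Baby table (200^j mod 269 for j=0..16):
  0:1  1:200  2:188  3:209  4:105  5:18  6:103  7:156
  8:265  9:7  10:55  11:240  12:118  13:197  14:126  15:183
  16:16
Giant step factor: 200^(-17) ≡ 48 (mod 269).
Scan 68·48^i mod 269 for i = 0, 1, …:
  i=0: 68   i=1: 36   i=2: 114   i=3: 92
  i=4: 112   i=5: 265
Match at i=5, j=8: x = 5·17 + 8 = 93.

93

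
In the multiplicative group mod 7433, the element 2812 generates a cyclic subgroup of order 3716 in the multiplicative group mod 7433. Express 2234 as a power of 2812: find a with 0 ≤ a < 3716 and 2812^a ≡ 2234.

3270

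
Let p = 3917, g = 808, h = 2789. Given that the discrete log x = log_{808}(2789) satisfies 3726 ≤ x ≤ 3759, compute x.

Compute 808^3726 mod 3917 = 2726, then multiply by 808 repeatedly:
  808^3726=2726  808^3727=1254  808^3728=2646  808^3729=3203  808^3730=2804
  808^3731=1606  808^3732=1121  808^3733=941  808^3734=430  808^3735=2744
  808^3736=130  808^3737=3198  808^3738=2681  808^3739=147  808^3740=1266
  808^3741=591  808^3742=3571  808^3743=2456  808^3744=2446  808^3745=2200
  808^3746=3199  808^3747=3489  808^3748=2789
Found 2789 at exponent 3748.

3748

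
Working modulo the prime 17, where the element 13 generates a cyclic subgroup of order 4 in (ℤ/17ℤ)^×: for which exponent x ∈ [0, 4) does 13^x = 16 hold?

2

Successive powers of 13 modulo 17:
  13^0=1  13^1=13  13^2=16
So 13^2 ≡ 16 (mod 17), giving x = 2.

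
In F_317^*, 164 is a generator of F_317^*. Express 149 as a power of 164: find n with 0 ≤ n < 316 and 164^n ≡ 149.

104

Baby-step giant-step with m = ceil(sqrt(316)) = 18.
Baby table (164^j mod 317 for j=0..17):
  0:1  1:164  2:268  3:206  4:182  5:50  6:275  7:86
  8:156  9:224  10:281  11:119  12:179  13:192  14:105  15:102
  16:244  17:74
Giant step factor: 164^(-18) ≡ 236 (mod 317).
Scan 149·236^i mod 317 for i = 0, 1, …:
  i=0: 149   i=1: 294   i=2: 278   i=3: 306
  i=4: 257   i=5: 105
Match at i=5, j=14: n = 5·18 + 14 = 104.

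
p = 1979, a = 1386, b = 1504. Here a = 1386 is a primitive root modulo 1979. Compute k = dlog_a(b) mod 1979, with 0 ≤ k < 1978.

1241

Baby-step giant-step with m = ceil(sqrt(1978)) = 45.
Baby table (1386^j mod 1979 for j=0..44):
  0:1  1:1386  2:1366  3:1352  4:1738  5:425  6:1287  7:703
  8:690  9:483  10:536  11:771  12:1925  13:358  14:1438  15:215
  16:1140  17:798  18:1746  19:1618  20:341  21:1624  22:741  23:1904
  24:937  25:458  26:1508  27:264  28:1768  29:446  30:708  31:1683
  32:1376  33:1359  34:1545  35:92  36:856  37:995  38:1686  39:1576
  40:1499  41:1643  42:1348  43:152  44:898
Giant step factor: 1386^(-45) ≡ 947 (mod 1979).
Scan 1504·947^i mod 1979 for i = 0, 1, …:
  i=0: 1504   i=1: 1387   i=2: 1412   i=3: 1339
  i=4: 1473   i=5: 1715   i=6: 1325   i=7: 89
  i=8: 1165   i=9: 952     …   i=26: 1571
  i=27: 1508
Match at i=27, j=26: k = 27·45 + 26 = 1241.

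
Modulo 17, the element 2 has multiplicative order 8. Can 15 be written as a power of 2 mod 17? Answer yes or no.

yes

⟨2⟩ has order 8; its elements mod 17 are {1, 2, 4, 8, 9, 13, 15, 16}.
15 is in this set.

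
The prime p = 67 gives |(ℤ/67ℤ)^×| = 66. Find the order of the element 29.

The order of 29 must divide p − 1 = 66 = 2 · 3 · 11.
Divisors: 1, 2, 3, 6, 11, 22, 33, 66.
Check each in increasing order: 29^1 ≡ 29;  29^2 ≡ 37;  29^3 ≡ 1.
Smallest exponent giving 1 is 3.

3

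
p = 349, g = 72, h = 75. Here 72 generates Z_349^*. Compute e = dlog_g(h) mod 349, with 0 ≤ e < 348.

Baby-step giant-step with m = ceil(sqrt(348)) = 19.
Baby table (72^j mod 349 for j=0..18):
  0:1  1:72  2:298  3:167  4:158  5:208  6:318  7:211
  8:185  9:58  10:337  11:183  12:263  13:90  14:198  15:296
  16:23  17:260  18:223
Giant step factor: 72^(-19) ≡ 175 (mod 349).
Scan 75·175^i mod 349 for i = 0, 1, …:
  i=0: 75   i=1: 212   i=2: 106   i=3: 53
  i=4: 201   i=5: 275   i=6: 312   i=7: 156
  i=8: 78   i=9: 39   i=10: 194   i=11: 97
  i=12: 223
Match at i=12, j=18: e = 12·19 + 18 = 246.

246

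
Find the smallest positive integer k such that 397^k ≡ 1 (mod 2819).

The order of 397 must divide p − 1 = 2818 = 2 · 1409.
Divisors: 1, 2, 1409, 2818.
Check each in increasing order: 397^1 ≡ 397;  397^2 ≡ 2564;  397^1409 ≡ 1.
Smallest exponent giving 1 is 1409.

1409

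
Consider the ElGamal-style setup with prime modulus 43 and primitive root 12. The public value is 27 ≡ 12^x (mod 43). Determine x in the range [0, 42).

Baby-step giant-step with m = ceil(sqrt(42)) = 7.
Baby table (12^j mod 43 for j=0..6):
  0:1  1:12  2:15  3:8  4:10  5:34  6:21
Giant step factor: 12^(-7) ≡ 7 (mod 43).
Scan 27·7^i mod 43 for i = 0, 1, …:
  i=0: 27   i=1: 17   i=2: 33   i=3: 16
  i=4: 26   i=5: 10
Match at i=5, j=4: x = 5·7 + 4 = 39.

39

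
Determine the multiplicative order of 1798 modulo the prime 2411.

The order of 1798 must divide p − 1 = 2410 = 2 · 5 · 241.
Divisors: 1, 2, 5, 10, 241, 482, 1205, 2410.
Check each in increasing order: 1798^1 ≡ 1798;  1798^2 ≡ 2064;  1798^5 ≡ 2048;  1798^10 ≡ 1575;  1798^241 ≡ 2410;  1798^482 ≡ 1.
Smallest exponent giving 1 is 482.

482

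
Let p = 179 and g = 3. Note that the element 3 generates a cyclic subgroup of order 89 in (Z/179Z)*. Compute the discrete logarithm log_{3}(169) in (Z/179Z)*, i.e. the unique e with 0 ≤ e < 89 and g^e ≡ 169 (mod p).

Successive powers of 3 modulo 179:
  3^0=1  3^1=3  3^2=9  3^3=27  3^4=81  3^5=64
  3^6=13  3^7=39  3^8=117  3^9=172  3^10=158  3^11=116
  3^12=169
So 3^12 ≡ 169 (mod 179), giving e = 12.

12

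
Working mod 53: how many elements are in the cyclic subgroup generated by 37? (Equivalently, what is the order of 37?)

The order of 37 must divide p − 1 = 52 = 2^2 · 13.
Divisors: 1, 2, 4, 13, 26, 52.
Check each in increasing order: 37^1 ≡ 37;  37^2 ≡ 44;  37^4 ≡ 28;  37^13 ≡ 52;  37^26 ≡ 1.
Smallest exponent giving 1 is 26.

26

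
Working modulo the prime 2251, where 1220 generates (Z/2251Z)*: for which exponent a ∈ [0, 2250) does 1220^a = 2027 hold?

37

Baby-step giant-step with m = ceil(sqrt(2250)) = 48.
Baby table (1220^j mod 2251 for j=0..47):
  0:1  1:1220  2:489  3:65  4:515  5:271  6:1974  7:1961
  8:1858  9:3  10:1409  11:1467  12:195  13:1545  14:813  15:1420
  16:1381  17:1072  18:9  19:1976  20:2150  21:585  22:133  23:188
  24:2009  25:1892  26:965  27:27  28:1426  29:1948  30:1755  31:399
  32:564  33:1525  34:1174  35:644  36:81  37:2027  38:1342  39:763
  40:1197  41:1692  42:73  43:1271  44:1932  45:243  46:1579  47:1775
Giant step factor: 1220^(-48) ≡ 1244 (mod 2251).
Scan 2027·1244^i mod 2251 for i = 0, 1, …:
  i=0: 2027
Match at i=0, j=37: a = 0·48 + 37 = 37.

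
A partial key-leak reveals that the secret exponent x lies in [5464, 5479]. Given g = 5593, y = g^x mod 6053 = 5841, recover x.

5470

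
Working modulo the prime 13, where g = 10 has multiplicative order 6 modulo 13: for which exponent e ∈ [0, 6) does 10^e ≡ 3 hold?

Successive powers of 10 modulo 13:
  10^0=1  10^1=10  10^2=9  10^3=12  10^4=3
So 10^4 ≡ 3 (mod 13), giving e = 4.

4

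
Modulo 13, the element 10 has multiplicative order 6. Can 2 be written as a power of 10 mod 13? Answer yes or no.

⟨10⟩ has order 6; its elements mod 13 are {1, 3, 4, 9, 10, 12}.
2 is not in this set.

no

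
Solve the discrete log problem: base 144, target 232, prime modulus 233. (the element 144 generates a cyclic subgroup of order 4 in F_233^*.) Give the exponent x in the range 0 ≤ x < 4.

2

Successive powers of 144 modulo 233:
  144^0=1  144^1=144  144^2=232
So 144^2 ≡ 232 (mod 233), giving x = 2.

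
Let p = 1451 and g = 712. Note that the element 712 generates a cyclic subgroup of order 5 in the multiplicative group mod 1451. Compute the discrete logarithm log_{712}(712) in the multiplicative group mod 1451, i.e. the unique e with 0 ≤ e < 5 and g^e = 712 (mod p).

1

Successive powers of 712 modulo 1451:
  712^0=1  712^1=712
So 712^1 ≡ 712 (mod 1451), giving e = 1.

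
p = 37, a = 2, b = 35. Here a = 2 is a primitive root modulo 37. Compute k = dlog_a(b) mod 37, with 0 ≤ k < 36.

Successive powers of 2 modulo 37:
  2^0=1  2^1=2  2^2=4  2^3=8  2^4=16  2^5=32
  2^6=27  2^7=17  2^8=34  2^9=31  2^10=25  2^11=13
  2^12=26  2^13=15  2^14=30  2^15=23  2^16=9  2^17=18
  2^18=36  2^19=35
So 2^19 ≡ 35 (mod 37), giving k = 19.

19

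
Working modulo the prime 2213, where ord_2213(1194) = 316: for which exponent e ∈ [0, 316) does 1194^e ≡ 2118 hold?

33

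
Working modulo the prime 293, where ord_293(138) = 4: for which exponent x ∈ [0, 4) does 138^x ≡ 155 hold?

Successive powers of 138 modulo 293:
  138^0=1  138^1=138  138^2=292  138^3=155
So 138^3 ≡ 155 (mod 293), giving x = 3.

3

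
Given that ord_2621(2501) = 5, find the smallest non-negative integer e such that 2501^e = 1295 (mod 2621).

Successive powers of 2501 modulo 2621:
  2501^0=1  2501^1=2501  2501^2=1295
So 2501^2 ≡ 1295 (mod 2621), giving e = 2.

2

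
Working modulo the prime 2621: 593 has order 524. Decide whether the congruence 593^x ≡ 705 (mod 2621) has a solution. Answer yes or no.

705 ∈ ⟨593⟩ iff 705^524 ≡ 1 (mod 2621), since |⟨593⟩| = 524.
705^524 mod 2621 = 1860.
Since 1860 ≠ 1, 705 does not lie in the subgroup.

no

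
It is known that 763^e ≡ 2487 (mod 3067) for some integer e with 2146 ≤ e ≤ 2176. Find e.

Compute 763^2146 mod 3067 = 3039, then multiply by 763 repeatedly:
  763^2146=3039  763^2147=105  763^2148=373  763^2149=2435  763^2150=2370
  763^2151=1847  763^2152=1508  763^2153=479  763^2154=504  763^2155=1177
  763^2156=2487
Found 2487 at exponent 2156.

2156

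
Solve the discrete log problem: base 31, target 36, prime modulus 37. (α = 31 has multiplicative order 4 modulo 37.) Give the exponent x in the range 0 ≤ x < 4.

2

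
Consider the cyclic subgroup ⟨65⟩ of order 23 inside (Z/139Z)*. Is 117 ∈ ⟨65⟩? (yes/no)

no

117 ∈ ⟨65⟩ iff 117^23 ≡ 1 (mod 139), since |⟨65⟩| = 23.
117^23 mod 139 = 96.
Since 96 ≠ 1, 117 does not lie in the subgroup.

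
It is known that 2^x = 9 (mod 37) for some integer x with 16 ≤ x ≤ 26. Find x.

16

Compute 2^16 mod 37 = 9, then multiply by 2 repeatedly:
  2^16=9
Found 9 at exponent 16.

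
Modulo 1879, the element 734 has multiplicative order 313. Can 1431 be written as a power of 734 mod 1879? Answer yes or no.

no

1431 ∈ ⟨734⟩ iff 1431^313 ≡ 1 (mod 1879), since |⟨734⟩| = 313.
1431^313 mod 1879 = 489.
Since 489 ≠ 1, 1431 does not lie in the subgroup.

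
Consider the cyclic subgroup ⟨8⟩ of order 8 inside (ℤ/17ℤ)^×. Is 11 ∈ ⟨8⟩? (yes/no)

⟨8⟩ has order 8; its elements mod 17 are {1, 2, 4, 8, 9, 13, 15, 16}.
11 is not in this set.

no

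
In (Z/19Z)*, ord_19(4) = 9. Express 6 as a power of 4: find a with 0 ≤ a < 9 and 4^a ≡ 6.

Successive powers of 4 modulo 19:
  4^0=1  4^1=4  4^2=16  4^3=7  4^4=9  4^5=17
  4^6=11  4^7=6
So 4^7 ≡ 6 (mod 19), giving a = 7.

7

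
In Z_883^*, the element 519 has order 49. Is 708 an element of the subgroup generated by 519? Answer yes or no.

no

708 ∈ ⟨519⟩ iff 708^49 ≡ 1 (mod 883), since |⟨519⟩| = 49.
708^49 mod 883 = 565.
Since 565 ≠ 1, 708 does not lie in the subgroup.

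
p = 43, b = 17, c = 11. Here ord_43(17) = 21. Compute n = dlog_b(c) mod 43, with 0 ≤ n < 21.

Successive powers of 17 modulo 43:
  17^0=1  17^1=17  17^2=31  17^3=11
So 17^3 ≡ 11 (mod 43), giving n = 3.

3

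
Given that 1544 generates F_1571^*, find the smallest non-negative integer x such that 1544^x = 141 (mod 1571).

Baby-step giant-step with m = ceil(sqrt(1570)) = 40.
Baby table (1544^j mod 1571 for j=0..39):
  0:1  1:1544  2:729  3:740  4:443  5:607  6:892  7:1052
  8:1445  9:260  10:835  11:1020  12:738  13:497  14:720  15:983
  16:166  17:231  18:47  19:302  20:1272  21:218  22:398  23:251
  24:1078  25:743  26:362  27:1223  28:1541  29:810  30:124  31:1365
  32:849  33:642  34:1518  35:1431  36:638  37:55  38:86  39:820
Giant step factor: 1544^(-40) ≡ 269 (mod 1571).
Scan 141·269^i mod 1571 for i = 0, 1, …:
  i=0: 141   i=1: 225   i=2: 827   i=3: 952
  i=4: 15   i=5: 893   i=6: 1425   i=7: 1
Match at i=7, j=0: x = 7·40 + 0 = 280.

280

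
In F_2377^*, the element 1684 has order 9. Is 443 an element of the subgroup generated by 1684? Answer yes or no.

no

⟨1684⟩ has order 9; its elements mod 2377 are {1, 95, 343, 721, 1176, 1655, 1684, 1894, 1939}.
443 is not in this set.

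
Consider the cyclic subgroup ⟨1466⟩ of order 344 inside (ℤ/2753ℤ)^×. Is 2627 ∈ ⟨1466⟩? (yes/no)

2627 ∈ ⟨1466⟩ iff 2627^344 ≡ 1 (mod 2753), since |⟨1466⟩| = 344.
2627^344 mod 2753 = 1.
Since 1 = 1, 2627 lies in the subgroup.

yes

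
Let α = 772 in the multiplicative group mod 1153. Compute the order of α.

1152

The order of 772 must divide p − 1 = 1152 = 2^7 · 3^2.
Divisors: 1, 2, 3, 4, 6, 8, 9, 12, 16, 18, 24, 32, 36, 48, 64, 72, 96, 128, 144, 192, 288, 384, 576, 1152.
Check each in increasing order: 772^1 ≡ 772;  772^2 ≡ 1036;  772^3 ≡ 763;  772^4 ≡ 1006;  772^6 ≡ 1057;  772^8 ≡ 855;  772^9 ≡ 544;  772^12 ≡ 1145;  772^16 ≡ 23;  772^18 ≡ 768;  772^24 ≡ 64;  772^32 ≡ 529;  772^36 ≡ 641;  772^48 ≡ 637;  772^64 ≡ 815;  772^72 ≡ 413;  772^96 ≡ 1066;  772^128 ≡ 97;  772^144 ≡ 1078;  772^192 ≡ 651;  772^288 ≡ 1013;  772^384 ≡ 650;  772^576 ≡ 1152;  772^1152 ≡ 1.
Smallest exponent giving 1 is 1152.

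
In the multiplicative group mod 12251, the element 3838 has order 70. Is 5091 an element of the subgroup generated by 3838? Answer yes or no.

5091 ∈ ⟨3838⟩ iff 5091^70 ≡ 1 (mod 12251), since |⟨3838⟩| = 70.
5091^70 mod 12251 = 1.
Since 1 = 1, 5091 lies in the subgroup.

yes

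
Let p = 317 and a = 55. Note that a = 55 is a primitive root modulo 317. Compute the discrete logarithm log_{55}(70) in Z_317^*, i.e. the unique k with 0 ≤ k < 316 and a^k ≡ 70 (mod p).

238

Baby-step giant-step with m = ceil(sqrt(316)) = 18.
Baby table (55^j mod 317 for j=0..17):
  0:1  1:55  2:172  3:267  4:103  5:276  6:281  7:239
  8:148  9:215  10:96  11:208  12:28  13:272  14:61  15:185
  16:31  17:120
Giant step factor: 55^(-18) ≡ 228 (mod 317).
Scan 70·228^i mod 317 for i = 0, 1, …:
  i=0: 70   i=1: 110   i=2: 37   i=3: 194
  i=4: 169   i=5: 175   i=6: 275   i=7: 251
  i=8: 168   i=9: 264   i=10: 279   i=11: 212
  i=12: 152   i=13: 103
Match at i=13, j=4: k = 13·18 + 4 = 238.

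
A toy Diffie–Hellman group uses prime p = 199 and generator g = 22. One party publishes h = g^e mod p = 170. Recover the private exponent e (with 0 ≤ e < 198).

163

Baby-step giant-step with m = ceil(sqrt(198)) = 15.
Baby table (22^j mod 199 for j=0..14):
  0:1  1:22  2:86  3:101  4:33  5:129  6:52  7:149
  8:94  9:78  10:124  11:141  12:117  13:186  14:112
Giant step factor: 22^(-15) ≡ 55 (mod 199).
Scan 170·55^i mod 199 for i = 0, 1, …:
  i=0: 170   i=1: 196   i=2: 34   i=3: 79
  i=4: 166   i=5: 175   i=6: 73   i=7: 35
  i=8: 134   i=9: 7   i=10: 186
Match at i=10, j=13: e = 10·15 + 13 = 163.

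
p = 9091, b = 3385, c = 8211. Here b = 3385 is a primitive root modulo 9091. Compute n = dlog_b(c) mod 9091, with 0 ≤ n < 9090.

Baby-step giant-step with m = ceil(sqrt(9090)) = 96.
Baby table (3385^j mod 9091 for j=0..95):
  0:1  1:3385  2:3565  3:3768  4:7  5:5513  6:6773  7:8194
  8:49  9:2227  10:1956  11:2812  12:343  13:6498  14:4601  15:1502
  16:2401  17:31  18:4934  19:1423  20:7716  21:217  22:7265  23:870
  24:8557  25:1519  26:5400  27:6090  28:5353  29:1542  30:1436  31:6266
  32:1107  33:1703  34:961  35:7498  36:7749  37:2830  38:6727  39:7031
  40:8788  41:1628  42:1634  43:3762  44:6970  45:2305  46:2347  47:8152
  48:3335  49:7044  50:7338  51:2518  52:5163  53:3853  54:5911  55:8535
  56:8868  57:8789  58:5013  59:5199  60:7530  61:6977  62:7818  63:29
  64:7255  65:3384  66:180  67:203  68:5330  69:5506  70:1260  71:1421
  72:946  73:2178  74:8820  75:856  76:6622  77:6155  78:7194  79:5992
  80:899  81:6721  82:4903  83:5580  84:6293  85:1592  86:7048  87:2696
  88:7687  89:2053  90:3881  91:690  92:8354  93:5280  94:8985  95:4830
Giant step factor: 3385^(-96) ≡ 326 (mod 9091).
Scan 8211·326^i mod 9091 for i = 0, 1, …:
  i=0: 8211   i=1: 4032   i=2: 5328   i=3: 547
  i=4: 5593   i=5: 5118   i=6: 4815   i=7: 6038
  i=8: 4732   i=9: 6253     …   i=46: 2645
  i=47: 7716
Match at i=47, j=20: n = 47·96 + 20 = 4532.

4532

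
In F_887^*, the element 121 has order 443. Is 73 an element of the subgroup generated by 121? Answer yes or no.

no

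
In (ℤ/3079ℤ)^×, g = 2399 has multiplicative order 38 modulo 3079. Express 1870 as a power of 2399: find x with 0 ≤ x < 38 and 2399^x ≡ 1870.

8

Successive powers of 2399 modulo 3079:
  2399^0=1  2399^1=2399  2399^2=550  2399^3=1638  2399^4=758  2399^5=1832
  2399^6=1235  2399^7=767  2399^8=1870
So 2399^8 ≡ 1870 (mod 3079), giving x = 8.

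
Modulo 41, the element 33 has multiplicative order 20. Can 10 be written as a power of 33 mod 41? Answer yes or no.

yes

⟨33⟩ has order 20; its elements mod 41 are {1, 2, 4, 5, 8, 9, 10, 16, 18, 20, 21, 23, 25, 31, 32, 33, 36, 37, 39, 40}.
10 is in this set.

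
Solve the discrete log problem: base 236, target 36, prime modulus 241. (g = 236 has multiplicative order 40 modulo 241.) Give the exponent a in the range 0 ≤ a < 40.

Successive powers of 236 modulo 241:
  236^0=1  236^1=236  236^2=25  236^3=116  236^4=143  236^5=8
  236^6=201  236^7=200  236^8=205  236^9=180  236^10=64  236^11=162
  236^12=154  236^13=194  236^14=235  236^15=30  236^16=91  236^17=27
  236^18=106  236^19=193  236^20=240  236^21=5  236^22=216  236^23=125
  236^24=98  236^25=233  236^26=40  236^27=41  236^28=36
So 236^28 ≡ 36 (mod 241), giving a = 28.

28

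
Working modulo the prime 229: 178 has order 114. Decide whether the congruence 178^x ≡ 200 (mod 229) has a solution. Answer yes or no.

200 ∈ ⟨178⟩ iff 200^114 ≡ 1 (mod 229), since |⟨178⟩| = 114.
200^114 mod 229 = 228.
Since 228 ≠ 1, 200 does not lie in the subgroup.

no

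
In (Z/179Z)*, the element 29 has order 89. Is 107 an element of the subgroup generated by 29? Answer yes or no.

yes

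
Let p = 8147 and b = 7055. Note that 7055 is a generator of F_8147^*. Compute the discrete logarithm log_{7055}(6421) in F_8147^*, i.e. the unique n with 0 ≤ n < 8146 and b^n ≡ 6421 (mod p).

6358

Baby-step giant-step with m = ceil(sqrt(8146)) = 91.
Baby table (7055^j mod 8147 for j=0..90):
  0:1  1:7055  2:3002  3:5057  4:1422  5:3253  6:7963  7:5400
  8:1628  9:6417  10:7203  11:4326  12:1268  13:334  14:1887  15:587
  16:2609  17:2422  18:2951  19:3720  20:3113  21:6050  22:617  23:2437
  24:2865  25:8015  26:5645  27:2939  28:530  29:7824  30:2395  31:7994
  32:4136  33:5073  34:244  35:2403  36:7405  37:3711  38:4794  39:3473
  40:3986  41:5933  42:6176  43:1524  44:5927  45:4581  46:7953  47:26
  48:4196  49:4729  50:1130  51:4384  52:3108  53:3363  54:1901  55:1593
  56:3902  57:8044  58:6565  59:380  60:537  61:180  62:7115  63:2658
  64:5943  65:3403  66:7103  67:7615  68:2507  69:7895  70:6333  71:1167
  72:4715  73:124  74:3091  75:5633  76:7896  77:5241  78:4169  79:1625
  80:1546  81:6344  82:5449  83:5149  84:6869  85:2439  86:681  87:5872
  88:7612  89:5783  90:7036
Giant step factor: 7055^(-91) ≡ 4551 (mod 8147).
Scan 6421·4551^i mod 8147 for i = 0, 1, …:
  i=0: 6421   i=1: 6829   i=2: 6121   i=3: 2078
  i=4: 6458   i=5: 4129   i=6: 4097   i=7: 5111
  i=8: 476   i=9: 7321     …   i=68: 1411
  i=69: 1625
Match at i=69, j=79: n = 69·91 + 79 = 6358.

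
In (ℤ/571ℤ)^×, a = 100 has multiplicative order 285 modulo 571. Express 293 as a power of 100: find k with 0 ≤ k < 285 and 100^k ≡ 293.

Baby-step giant-step with m = ceil(sqrt(285)) = 17.
Baby table (100^j mod 571 for j=0..16):
  0:1  1:100  2:293  3:179  4:199  5:486  6:65  7:219
  8:202  9:215  10:373  11:185  12:228  13:531  14:568  15:271
  16:263
Giant step factor: 100^(-17) ≡ 84 (mod 571).
Scan 293·84^i mod 571 for i = 0, 1, …:
  i=0: 293
Match at i=0, j=2: k = 0·17 + 2 = 2.

2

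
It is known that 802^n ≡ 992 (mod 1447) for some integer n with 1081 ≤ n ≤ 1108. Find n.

1086

Compute 802^1081 mod 1447 = 1375, then multiply by 802 repeatedly:
  802^1081=1375  802^1082=136  802^1083=547  802^1084=253  802^1085=326
  802^1086=992
Found 992 at exponent 1086.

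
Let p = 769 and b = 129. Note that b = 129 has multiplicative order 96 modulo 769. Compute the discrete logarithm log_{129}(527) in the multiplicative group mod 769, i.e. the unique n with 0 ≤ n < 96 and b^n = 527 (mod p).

53

Baby-step giant-step with m = ceil(sqrt(96)) = 10.
Baby table (129^j mod 769 for j=0..9):
  0:1  1:129  2:492  3:410  4:598  5:242  6:458  7:638
  8:19  9:144
Giant step factor: 129^(-10) ≡ 455 (mod 769).
Scan 527·455^i mod 769 for i = 0, 1, …:
  i=0: 527   i=1: 626   i=2: 300   i=3: 387
  i=4: 753   i=5: 410
Match at i=5, j=3: n = 5·10 + 3 = 53.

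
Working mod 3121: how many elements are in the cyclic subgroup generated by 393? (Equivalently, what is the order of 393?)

520

The order of 393 must divide p − 1 = 3120 = 2^4 · 3 · 5 · 13.
Divisors: 1, 2, 3, 4, 5, 6, 8, 10, 12, 13, 15, 16, 20, 24, 26, 30, 39, 40, 48, 52, 60, 65, 78, 80, 104, 120, 130, 156, 195, 208, 240, 260, 312, 390, 520, 624, 780, 1040, 1560, 3120.
Check each in increasing order: 393^1 ≡ 393;  393^2 ≡ 1520;  393^3 ≡ 1249;  393^4 ≡ 860;  393^5 ≡ 912;  393^6 ≡ 2622;  393^8 ≡ 3044;  393^10 ≡ 1558;  393^12 ≡ 2442;  393^13 ≡ 1559;  393^15 ≡ 841;  393^16 ≡ 2808;  393^20 ≡ 2347;  393^24 ≡ 2254;  393^26 ≡ 2343;  393^30 ≡ 1935;  393^39 ≡ 1167;  393^40 ≡ 2965;  393^48 ≡ 2649;  393^52 ≡ 2931;  393^60 ≡ 2146;  393^65 ≡ 285;  393^78 ≡ 1133;  393^80 ≡ 2489;  393^104 ≡ 1769;  393^120 ≡ 1841;  393^130 ≡ 79;  393^156 ≡ 958;  393^195 ≡ 668;  393^208 ≡ 2119;  393^240 ≡ 2996;  393^260 ≡ 3120;  393^312 ≡ 190;  393^390 ≡ 3042;  393^520 ≡ 1.
Smallest exponent giving 1 is 520.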